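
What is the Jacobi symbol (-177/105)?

Pull out -1: (-177/105) = (-1/105)·(177/105). Since 105 ≡ 1 (mod 4), (-1/105) = +1. Now have (177/105).
Reduce the numerator: 177 ≡ 72 (mod 105), so (177/105) = (72/105).
Factor out 2: 72 = 2^3·9. Since 105 ≡ 1 (mod 8), (2/105) = +1, and (2/105)^3 = +1. Now have (9/105).
9 ≡ 1 (mod 4), so quadratic reciprocity gives (9/105) = (105/9). Reduce: 105 ≡ 6 (mod 9). Now have (6/9).
Factor out 2: 6 = 2·3. Since 9 ≡ 1 (mod 8), (2/9) = +1. Now have (3/9).
9 ≡ 1 (mod 4), so quadratic reciprocity gives (3/9) = (9/3). Reduce: 9 ≡ 0 (mod 3). Now have (0/3).
The numerator is now 0 with denominator 3 > 1: the symbol is 0.

0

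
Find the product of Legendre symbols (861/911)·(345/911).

-1

By multiplicativity, (861·345/911) = (861/911)·(345/911).
First factor (861/911):
861 ≡ 1 (mod 4), so quadratic reciprocity gives (861/911) = (911/861). Reduce: 911 ≡ 50 (mod 861). Now have (50/861).
Factor out 2: 50 = 2·25. Since 861 ≡ 5 (mod 8), (2/861) = -1. Now have -(25/861).
25 ≡ 1 (mod 4), so quadratic reciprocity gives (25/861) = (861/25). Reduce: 861 ≡ 11 (mod 25). Now have -(11/25).
25 ≡ 1 (mod 4), so quadratic reciprocity gives (11/25) = (25/11). Reduce: 25 ≡ 3 (mod 11). Now have -(3/11).
Both 3 ≡ 3 and 11 ≡ 3 (mod 4), so reciprocity gives (3/11) = -(11/3). Reduce: 11 ≡ 2 (mod 3). Now have (2/3).
Factor out 2: 2 = 2. Since 3 ≡ 3 (mod 8), (2/3) = -1. Now have -(1/3).
(1/3) = 1. Collecting the sign factors: -1.
Second factor (345/911):
345 ≡ 1 (mod 4), so quadratic reciprocity gives (345/911) = (911/345). Reduce: 911 ≡ 221 (mod 345). Now have (221/345).
221 ≡ 1 (mod 4), so quadratic reciprocity gives (221/345) = (345/221). Reduce: 345 ≡ 124 (mod 221). Now have (124/221).
Factor out 2: 124 = 2^2·31. Since 221 ≡ 5 (mod 8), (2/221) = -1, and (2/221)^2 = +1. Now have (31/221).
221 ≡ 1 (mod 4), so quadratic reciprocity gives (31/221) = (221/31). Reduce: 221 ≡ 4 (mod 31). Now have (4/31).
Factor out 2: 4 = 2^2. Since 31 ≡ 7 (mod 8), (2/31) = +1, and (2/31)^2 = +1. Now have (1/31).
(1/31) = 1. Collecting the sign factors: 1.
Product: (-1)·(1) = -1.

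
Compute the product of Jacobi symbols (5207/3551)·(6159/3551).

By multiplicativity, (5207·6159/3551) = (5207/3551)·(6159/3551).
First factor (5207/3551):
Reduce the numerator: 5207 ≡ 1656 (mod 3551), so (5207/3551) = (1656/3551).
Factor out 2: 1656 = 2^3·207. Since 3551 ≡ 7 (mod 8), (2/3551) = +1, and (2/3551)^3 = +1. Now have (207/3551).
Both 207 ≡ 3 and 3551 ≡ 3 (mod 4), so reciprocity gives (207/3551) = -(3551/207). Reduce: 3551 ≡ 32 (mod 207). Now have -(32/207).
Factor out 2: 32 = 2^5. Since 207 ≡ 7 (mod 8), (2/207) = +1, and (2/207)^5 = +1. Now have -(1/207).
(1/207) = 1. Collecting the sign factors: -1.
Second factor (6159/3551):
Reduce the numerator: 6159 ≡ 2608 (mod 3551), so (6159/3551) = (2608/3551).
Factor out 2: 2608 = 2^4·163. Since 3551 ≡ 7 (mod 8), (2/3551) = +1, and (2/3551)^4 = +1. Now have (163/3551).
Both 163 ≡ 3 and 3551 ≡ 3 (mod 4), so reciprocity gives (163/3551) = -(3551/163). Reduce: 3551 ≡ 128 (mod 163). Now have -(128/163).
Factor out 2: 128 = 2^7. Since 163 ≡ 3 (mod 8), (2/163) = -1, and (2/163)^7 = -1. Now have (1/163).
(1/163) = 1. Collecting the sign factors: 1.
Product: (-1)·(1) = -1.

-1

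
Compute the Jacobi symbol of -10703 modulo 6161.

Reduce the numerator: -10703 ≡ 1619 (mod 6161), so (-10703 / 6161) = (1619 / 6161).
6161 ≡ 1 (mod 4), so quadratic reciprocity gives (1619 / 6161) = (6161 / 1619). Reduce: 6161 ≡ 1304 (mod 1619). Now have (1304 / 1619).
Factor out 2: 1304 = 2^3·163. Since 1619 ≡ 3 (mod 8), (2 / 1619) = -1, and (2 / 1619)^3 = -1. Now have -(163 / 1619).
Both 163 ≡ 3 and 1619 ≡ 3 (mod 4), so reciprocity gives (163 / 1619) = -(1619 / 163). Reduce: 1619 ≡ 152 (mod 163). Now have (152 / 163).
Factor out 2: 152 = 2^3·19. Since 163 ≡ 3 (mod 8), (2 / 163) = -1, and (2 / 163)^3 = -1. Now have -(19 / 163).
Both 19 ≡ 3 and 163 ≡ 3 (mod 4), so reciprocity gives (19 / 163) = -(163 / 19). Reduce: 163 ≡ 11 (mod 19). Now have (11 / 19).
Both 11 ≡ 3 and 19 ≡ 3 (mod 4), so reciprocity gives (11 / 19) = -(19 / 11). Reduce: 19 ≡ 8 (mod 11). Now have -(8 / 11).
Factor out 2: 8 = 2^3. Since 11 ≡ 3 (mod 8), (2 / 11) = -1, and (2 / 11)^3 = -1. Now have (1 / 11).
(1 / 11) = 1. Collecting the sign factors: 1.

1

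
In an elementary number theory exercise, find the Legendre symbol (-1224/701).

-1

Reduce the numerator: -1224 ≡ 178 (mod 701), so (-1224/701) = (178/701).
Factor out 2: 178 = 2·89. Since 701 ≡ 5 (mod 8), (2/701) = -1. Now have -(89/701).
89 ≡ 1 (mod 4), so quadratic reciprocity gives (89/701) = (701/89). Reduce: 701 ≡ 78 (mod 89). Now have -(78/89).
Factor out 2: 78 = 2·39. Since 89 ≡ 1 (mod 8), (2/89) = +1. Now have -(39/89).
89 ≡ 1 (mod 4), so quadratic reciprocity gives (39/89) = (89/39). Reduce: 89 ≡ 11 (mod 39). Now have -(11/39).
Both 11 ≡ 3 and 39 ≡ 3 (mod 4), so reciprocity gives (11/39) = -(39/11). Reduce: 39 ≡ 6 (mod 11). Now have (6/11).
Factor out 2: 6 = 2·3. Since 11 ≡ 3 (mod 8), (2/11) = -1. Now have -(3/11).
Both 3 ≡ 3 and 11 ≡ 3 (mod 4), so reciprocity gives (3/11) = -(11/3). Reduce: 11 ≡ 2 (mod 3). Now have (2/3).
Factor out 2: 2 = 2. Since 3 ≡ 3 (mod 8), (2/3) = -1. Now have -(1/3).
(1/3) = 1. Collecting the sign factors: -1.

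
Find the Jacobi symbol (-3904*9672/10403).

1

By multiplicativity, (-3904·9672/10403) = (-3904/10403)·(9672/10403).
First factor (-3904/10403):
(-3904/10403)
  = -(3904/10403)    [10403 ≡ 3 mod 4 ⇒ (-1/10403) = -1]
  = -(61/10403)    [10403 ≡ 3 mod 8 ⇒ (2/10403)^6 = +1]
  = -(10403/61)    [QR: 61 ≡ 1 mod 4, sign kept]
  = -(33/61)    [10403 ≡ 33 mod 61]
  = -(61/33)    [QR: 33 ≡ 1 mod 4, sign kept]
  = -(28/33)    [61 ≡ 28 mod 33]
  = -(7/33)    [33 ≡ 1 mod 8 ⇒ (2/33)^2 = +1]
  = -(33/7)    [QR: 33 ≡ 1 mod 4, sign kept]
  = -(5/7)    [33 ≡ 5 mod 7]
  = -(7/5)    [QR: 5 ≡ 1 mod 4, sign kept]
  = -(2/5)    [7 ≡ 2 mod 5]
  = (1/5)    [5 ≡ 5 mod 8 ⇒ (2/5) = -1]
  = 1    [(1/5) = 1]
Second factor (9672/10403):
(9672/10403)
  = -(1209/10403)    [10403 ≡ 3 mod 8 ⇒ (2/10403)^3 = -1]
  = -(10403/1209)    [QR: 1209 ≡ 1 mod 4, sign kept]
  = -(731/1209)    [10403 ≡ 731 mod 1209]
  = -(1209/731)    [QR: 1209 ≡ 1 mod 4, sign kept]
  = -(478/731)    [1209 ≡ 478 mod 731]
  = (239/731)    [731 ≡ 3 mod 8 ⇒ (2/731) = -1]
  = -(731/239)    [QR: both ≡ 3 mod 4, sign flips]
  = -(14/239)    [731 ≡ 14 mod 239]
  = -(7/239)    [239 ≡ 7 mod 8 ⇒ (2/239) = +1]
  = (239/7)    [QR: both ≡ 3 mod 4, sign flips]
  = (1/7)    [239 ≡ 1 mod 7]
  = 1    [(1/7) = 1]
Product: (1)·(1) = 1.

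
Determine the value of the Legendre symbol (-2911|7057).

(-2911|7057)
  = (4146|7057)    [-2911 ≡ 4146 mod 7057]
  = (2073|7057)    [7057 ≡ 1 mod 8 ⇒ (2|7057) = +1]
  = (7057|2073)    [QR: 2073 ≡ 1 mod 4, sign kept]
  = (838|2073)    [7057 ≡ 838 mod 2073]
  = (419|2073)    [2073 ≡ 1 mod 8 ⇒ (2|2073) = +1]
  = (2073|419)    [QR: 2073 ≡ 1 mod 4, sign kept]
  = (397|419)    [2073 ≡ 397 mod 419]
  = (419|397)    [QR: 397 ≡ 1 mod 4, sign kept]
  = (22|397)    [419 ≡ 22 mod 397]
  = -(11|397)    [397 ≡ 5 mod 8 ⇒ (2|397) = -1]
  = -(397|11)    [QR: 397 ≡ 1 mod 4, sign kept]
  = -(1|11)    [397 ≡ 1 mod 11]
  = -1    [(1|11) = 1]

-1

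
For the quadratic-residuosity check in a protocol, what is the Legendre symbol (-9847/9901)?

Reduce the numerator: -9847 ≡ 54 (mod 9901), so (-9847/9901) = (54/9901).
Factor out 2: 54 = 2·27. Since 9901 ≡ 5 (mod 8), (2/9901) = -1. Now have -(27/9901).
9901 ≡ 1 (mod 4), so quadratic reciprocity gives (27/9901) = (9901/27). Reduce: 9901 ≡ 19 (mod 27). Now have -(19/27).
Both 19 ≡ 3 and 27 ≡ 3 (mod 4), so reciprocity gives (19/27) = -(27/19). Reduce: 27 ≡ 8 (mod 19). Now have (8/19).
Factor out 2: 8 = 2^3. Since 19 ≡ 3 (mod 8), (2/19) = -1, and (2/19)^3 = -1. Now have -(1/19).
(1/19) = 1. Collecting the sign factors: -1.

-1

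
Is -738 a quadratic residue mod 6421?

(-738/6421)
  = (738/6421)    [6421 ≡ 1 mod 4 ⇒ (-1/6421) = +1]
  = -(369/6421)    [6421 ≡ 5 mod 8 ⇒ (2/6421) = -1]
  = -(6421/369)    [QR: 369 ≡ 1 mod 4, sign kept]
  = -(148/369)    [6421 ≡ 148 mod 369]
  = -(37/369)    [369 ≡ 1 mod 8 ⇒ (2/369)^2 = +1]
  = -(369/37)    [QR: 37 ≡ 1 mod 4, sign kept]
  = -(36/37)    [369 ≡ 36 mod 37]
  = -(9/37)    [37 ≡ 5 mod 8 ⇒ (2/37)^2 = +1]
  = -(37/9)    [QR: 9 ≡ 1 mod 4, sign kept]
  = -(1/9)    [37 ≡ 1 mod 9]
  = -1    [(1/9) = 1]
(-738/6421) = -1, and 6421 is prime, so -738 is not a quadratic residue mod 6421.

no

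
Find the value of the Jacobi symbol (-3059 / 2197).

(-3059 / 2197)
  = (1335 / 2197)    [-3059 ≡ 1335 mod 2197]
  = (2197 / 1335)    [QR: 2197 ≡ 1 mod 4, sign kept]
  = (862 / 1335)    [2197 ≡ 862 mod 1335]
  = (431 / 1335)    [1335 ≡ 7 mod 8 ⇒ (2 / 1335) = +1]
  = -(1335 / 431)    [QR: both ≡ 3 mod 4, sign flips]
  = -(42 / 431)    [1335 ≡ 42 mod 431]
  = -(21 / 431)    [431 ≡ 7 mod 8 ⇒ (2 / 431) = +1]
  = -(431 / 21)    [QR: 21 ≡ 1 mod 4, sign kept]
  = -(11 / 21)    [431 ≡ 11 mod 21]
  = -(21 / 11)    [QR: 21 ≡ 1 mod 4, sign kept]
  = -(10 / 11)    [21 ≡ 10 mod 11]
  = (5 / 11)    [11 ≡ 3 mod 8 ⇒ (2 / 11) = -1]
  = (11 / 5)    [QR: 5 ≡ 1 mod 4, sign kept]
  = (1 / 5)    [11 ≡ 1 mod 5]
  = 1    [(1 / 5) = 1]

1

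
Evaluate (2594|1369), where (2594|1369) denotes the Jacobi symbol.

1

(2594|1369)
  = (1225|1369)    [2594 ≡ 1225 mod 1369]
  = (1369|1225)    [QR: 1225 ≡ 1 mod 4, sign kept]
  = (144|1225)    [1369 ≡ 144 mod 1225]
  = (9|1225)    [1225 ≡ 1 mod 8 ⇒ (2|1225)^4 = +1]
  = (1225|9)    [QR: 9 ≡ 1 mod 4, sign kept]
  = (1|9)    [1225 ≡ 1 mod 9]
  = 1    [(1|9) = 1]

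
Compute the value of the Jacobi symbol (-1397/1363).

-1

Pull out -1: (-1397/1363) = (-1/1363)·(1397/1363). Since 1363 ≡ 3 (mod 4), (-1/1363) = -1. Now have -(1397/1363).
Reduce the numerator: 1397 ≡ 34 (mod 1363), so (1397/1363) = (34/1363).
Factor out 2: 34 = 2·17. Since 1363 ≡ 3 (mod 8), (2/1363) = -1. Now have (17/1363).
17 ≡ 1 (mod 4), so quadratic reciprocity gives (17/1363) = (1363/17). Reduce: 1363 ≡ 3 (mod 17). Now have (3/17).
17 ≡ 1 (mod 4), so quadratic reciprocity gives (3/17) = (17/3). Reduce: 17 ≡ 2 (mod 3). Now have (2/3).
Factor out 2: 2 = 2. Since 3 ≡ 3 (mod 8), (2/3) = -1. Now have -(1/3).
(1/3) = 1. Collecting the sign factors: -1.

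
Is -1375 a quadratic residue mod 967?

yes

(-1375/967)
  = -(1375/967)    [967 ≡ 3 mod 4 ⇒ (-1/967) = -1]
  = -(408/967)    [1375 ≡ 408 mod 967]
  = -(51/967)    [967 ≡ 7 mod 8 ⇒ (2/967)^3 = +1]
  = (967/51)    [QR: both ≡ 3 mod 4, sign flips]
  = (49/51)    [967 ≡ 49 mod 51]
  = (51/49)    [QR: 49 ≡ 1 mod 4, sign kept]
  = (2/49)    [51 ≡ 2 mod 49]
  = (1/49)    [49 ≡ 1 mod 8 ⇒ (2/49) = +1]
  = 1    [(1/49) = 1]
(-1375/967) = 1, and 967 is prime, so -1375 is a quadratic residue mod 967.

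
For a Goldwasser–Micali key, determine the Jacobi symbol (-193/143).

(-193/143)
  = (93/143)    [-193 ≡ 93 mod 143]
  = (143/93)    [QR: 93 ≡ 1 mod 4, sign kept]
  = (50/93)    [143 ≡ 50 mod 93]
  = -(25/93)    [93 ≡ 5 mod 8 ⇒ (2/93) = -1]
  = -(93/25)    [QR: 25 ≡ 1 mod 4, sign kept]
  = -(18/25)    [93 ≡ 18 mod 25]
  = -(9/25)    [25 ≡ 1 mod 8 ⇒ (2/25) = +1]
  = -(25/9)    [QR: 9 ≡ 1 mod 4, sign kept]
  = -(7/9)    [25 ≡ 7 mod 9]
  = -(9/7)    [QR: 9 ≡ 1 mod 4, sign kept]
  = -(2/7)    [9 ≡ 2 mod 7]
  = -(1/7)    [7 ≡ 7 mod 8 ⇒ (2/7) = +1]
  = -1    [(1/7) = 1]

-1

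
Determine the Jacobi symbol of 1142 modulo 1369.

(1142|1369)
  = (571|1369)    [1369 ≡ 1 mod 8 ⇒ (2|1369) = +1]
  = (1369|571)    [QR: 1369 ≡ 1 mod 4, sign kept]
  = (227|571)    [1369 ≡ 227 mod 571]
  = -(571|227)    [QR: both ≡ 3 mod 4, sign flips]
  = -(117|227)    [571 ≡ 117 mod 227]
  = -(227|117)    [QR: 117 ≡ 1 mod 4, sign kept]
  = -(110|117)    [227 ≡ 110 mod 117]
  = (55|117)    [117 ≡ 5 mod 8 ⇒ (2|117) = -1]
  = (117|55)    [QR: 117 ≡ 1 mod 4, sign kept]
  = (7|55)    [117 ≡ 7 mod 55]
  = -(55|7)    [QR: both ≡ 3 mod 4, sign flips]
  = -(6|7)    [55 ≡ 6 mod 7]
  = -(3|7)    [7 ≡ 7 mod 8 ⇒ (2|7) = +1]
  = (7|3)    [QR: both ≡ 3 mod 4, sign flips]
  = (1|3)    [7 ≡ 1 mod 3]
  = 1    [(1|3) = 1]

1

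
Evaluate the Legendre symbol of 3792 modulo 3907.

(3792/3907)
  = (237/3907)    [3907 ≡ 3 mod 8 ⇒ (2/3907)^4 = +1]
  = (3907/237)    [QR: 237 ≡ 1 mod 4, sign kept]
  = (115/237)    [3907 ≡ 115 mod 237]
  = (237/115)    [QR: 237 ≡ 1 mod 4, sign kept]
  = (7/115)    [237 ≡ 7 mod 115]
  = -(115/7)    [QR: both ≡ 3 mod 4, sign flips]
  = -(3/7)    [115 ≡ 3 mod 7]
  = (7/3)    [QR: both ≡ 3 mod 4, sign flips]
  = (1/3)    [7 ≡ 1 mod 3]
  = 1    [(1/3) = 1]

1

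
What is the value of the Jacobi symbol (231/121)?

Reduce the numerator: 231 ≡ 110 (mod 121), so (231/121) = (110/121).
Factor out 2: 110 = 2·55. Since 121 ≡ 1 (mod 8), (2/121) = +1. Now have (55/121).
121 ≡ 1 (mod 4), so quadratic reciprocity gives (55/121) = (121/55). Reduce: 121 ≡ 11 (mod 55). Now have (11/55).
Both 11 ≡ 3 and 55 ≡ 3 (mod 4), so reciprocity gives (11/55) = -(55/11). Reduce: 55 ≡ 0 (mod 11). Now have -(0/11).
The numerator is now 0 with denominator 11 > 1: the symbol is 0.

0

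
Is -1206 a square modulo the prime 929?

(-1206/929)
  = (652/929)    [-1206 ≡ 652 mod 929]
  = (163/929)    [929 ≡ 1 mod 8 ⇒ (2/929)^2 = +1]
  = (929/163)    [QR: 929 ≡ 1 mod 4, sign kept]
  = (114/163)    [929 ≡ 114 mod 163]
  = -(57/163)    [163 ≡ 3 mod 8 ⇒ (2/163) = -1]
  = -(163/57)    [QR: 57 ≡ 1 mod 4, sign kept]
  = -(49/57)    [163 ≡ 49 mod 57]
  = -(57/49)    [QR: 49 ≡ 1 mod 4, sign kept]
  = -(8/49)    [57 ≡ 8 mod 49]
  = -(1/49)    [49 ≡ 1 mod 8 ⇒ (2/49)^3 = +1]
  = -1    [(1/49) = 1]
The Legendre symbol is -1, so x^2 ≡ -1206 (mod 929) has no solution.

no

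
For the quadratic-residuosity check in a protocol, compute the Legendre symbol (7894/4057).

-1

Reduce the numerator: 7894 ≡ 3837 (mod 4057), so (7894/4057) = (3837/4057).
3837 ≡ 1 (mod 4), so quadratic reciprocity gives (3837/4057) = (4057/3837). Reduce: 4057 ≡ 220 (mod 3837). Now have (220/3837).
Factor out 2: 220 = 2^2·55. Since 3837 ≡ 5 (mod 8), (2/3837) = -1, and (2/3837)^2 = +1. Now have (55/3837).
3837 ≡ 1 (mod 4), so quadratic reciprocity gives (55/3837) = (3837/55). Reduce: 3837 ≡ 42 (mod 55). Now have (42/55).
Factor out 2: 42 = 2·21. Since 55 ≡ 7 (mod 8), (2/55) = +1. Now have (21/55).
21 ≡ 1 (mod 4), so quadratic reciprocity gives (21/55) = (55/21). Reduce: 55 ≡ 13 (mod 21). Now have (13/21).
13 ≡ 1 (mod 4), so quadratic reciprocity gives (13/21) = (21/13). Reduce: 21 ≡ 8 (mod 13). Now have (8/13).
Factor out 2: 8 = 2^3. Since 13 ≡ 5 (mod 8), (2/13) = -1, and (2/13)^3 = -1. Now have -(1/13).
(1/13) = 1. Collecting the sign factors: -1.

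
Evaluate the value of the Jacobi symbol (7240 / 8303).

1

Factor out 2: 7240 = 2^3·905. Since 8303 ≡ 7 (mod 8), (2 / 8303) = +1, and (2 / 8303)^3 = +1. Now have (905 / 8303).
905 ≡ 1 (mod 4), so quadratic reciprocity gives (905 / 8303) = (8303 / 905). Reduce: 8303 ≡ 158 (mod 905). Now have (158 / 905).
Factor out 2: 158 = 2·79. Since 905 ≡ 1 (mod 8), (2 / 905) = +1. Now have (79 / 905).
905 ≡ 1 (mod 4), so quadratic reciprocity gives (79 / 905) = (905 / 79). Reduce: 905 ≡ 36 (mod 79). Now have (36 / 79).
Factor out 2: 36 = 2^2·9. Since 79 ≡ 7 (mod 8), (2 / 79) = +1, and (2 / 79)^2 = +1. Now have (9 / 79).
9 ≡ 1 (mod 4), so quadratic reciprocity gives (9 / 79) = (79 / 9). Reduce: 79 ≡ 7 (mod 9). Now have (7 / 9).
9 ≡ 1 (mod 4), so quadratic reciprocity gives (7 / 9) = (9 / 7). Reduce: 9 ≡ 2 (mod 7). Now have (2 / 7).
Factor out 2: 2 = 2. Since 7 ≡ 7 (mod 8), (2 / 7) = +1. Now have (1 / 7).
(1 / 7) = 1. Collecting the sign factors: 1.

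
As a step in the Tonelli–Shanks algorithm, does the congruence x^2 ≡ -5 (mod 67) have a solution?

yes

(-5/67)
  = (62/67)    [-5 ≡ 62 mod 67]
  = -(31/67)    [67 ≡ 3 mod 8 ⇒ (2/67) = -1]
  = (67/31)    [QR: both ≡ 3 mod 4, sign flips]
  = (5/31)    [67 ≡ 5 mod 31]
  = (31/5)    [QR: 5 ≡ 1 mod 4, sign kept]
  = (1/5)    [31 ≡ 1 mod 5]
  = 1    [(1/5) = 1]
The Legendre symbol is 1, so x^2 ≡ -5 (mod 67) has solution.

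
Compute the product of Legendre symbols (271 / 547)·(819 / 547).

1

By multiplicativity, (271·819 / 547) = (271 / 547)·(819 / 547).
First factor (271 / 547):
(271 / 547)
  = -(547 / 271)    [QR: both ≡ 3 mod 4, sign flips]
  = -(5 / 271)    [547 ≡ 5 mod 271]
  = -(271 / 5)    [QR: 5 ≡ 1 mod 4, sign kept]
  = -(1 / 5)    [271 ≡ 1 mod 5]
  = -1    [(1 / 5) = 1]
Second factor (819 / 547):
(819 / 547)
  = (272 / 547)    [819 ≡ 272 mod 547]
  = (17 / 547)    [547 ≡ 3 mod 8 ⇒ (2 / 547)^4 = +1]
  = (547 / 17)    [QR: 17 ≡ 1 mod 4, sign kept]
  = (3 / 17)    [547 ≡ 3 mod 17]
  = (17 / 3)    [QR: 17 ≡ 1 mod 4, sign kept]
  = (2 / 3)    [17 ≡ 2 mod 3]
  = -(1 / 3)    [3 ≡ 3 mod 8 ⇒ (2 / 3) = -1]
  = -1    [(1 / 3) = 1]
Product: (-1)·(-1) = 1.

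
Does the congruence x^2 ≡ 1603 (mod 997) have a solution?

Reduce the numerator: 1603 ≡ 606 (mod 997), so (1603/997) = (606/997).
Factor out 2: 606 = 2·303. Since 997 ≡ 5 (mod 8), (2/997) = -1. Now have -(303/997).
997 ≡ 1 (mod 4), so quadratic reciprocity gives (303/997) = (997/303). Reduce: 997 ≡ 88 (mod 303). Now have -(88/303).
Factor out 2: 88 = 2^3·11. Since 303 ≡ 7 (mod 8), (2/303) = +1, and (2/303)^3 = +1. Now have -(11/303).
Both 11 ≡ 3 and 303 ≡ 3 (mod 4), so reciprocity gives (11/303) = -(303/11). Reduce: 303 ≡ 6 (mod 11). Now have (6/11).
Factor out 2: 6 = 2·3. Since 11 ≡ 3 (mod 8), (2/11) = -1. Now have -(3/11).
Both 3 ≡ 3 and 11 ≡ 3 (mod 4), so reciprocity gives (3/11) = -(11/3). Reduce: 11 ≡ 2 (mod 3). Now have (2/3).
Factor out 2: 2 = 2. Since 3 ≡ 3 (mod 8), (2/3) = -1. Now have -(1/3).
(1/3) = 1. Collecting the sign factors: -1.
The Legendre symbol is -1, so x^2 ≡ 1603 (mod 997) has no solution.

no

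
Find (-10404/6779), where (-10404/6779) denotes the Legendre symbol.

-1

(-10404/6779)
  = (3154/6779)    [-10404 ≡ 3154 mod 6779]
  = -(1577/6779)    [6779 ≡ 3 mod 8 ⇒ (2/6779) = -1]
  = -(6779/1577)    [QR: 1577 ≡ 1 mod 4, sign kept]
  = -(471/1577)    [6779 ≡ 471 mod 1577]
  = -(1577/471)    [QR: 1577 ≡ 1 mod 4, sign kept]
  = -(164/471)    [1577 ≡ 164 mod 471]
  = -(41/471)    [471 ≡ 7 mod 8 ⇒ (2/471)^2 = +1]
  = -(471/41)    [QR: 41 ≡ 1 mod 4, sign kept]
  = -(20/41)    [471 ≡ 20 mod 41]
  = -(5/41)    [41 ≡ 1 mod 8 ⇒ (2/41)^2 = +1]
  = -(41/5)    [QR: 5 ≡ 1 mod 4, sign kept]
  = -(1/5)    [41 ≡ 1 mod 5]
  = -1    [(1/5) = 1]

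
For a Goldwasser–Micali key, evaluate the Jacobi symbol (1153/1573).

1

1153 ≡ 1 (mod 4), so quadratic reciprocity gives (1153/1573) = (1573/1153). Reduce: 1573 ≡ 420 (mod 1153). Now have (420/1153).
Factor out 2: 420 = 2^2·105. Since 1153 ≡ 1 (mod 8), (2/1153) = +1, and (2/1153)^2 = +1. Now have (105/1153).
105 ≡ 1 (mod 4), so quadratic reciprocity gives (105/1153) = (1153/105). Reduce: 1153 ≡ 103 (mod 105). Now have (103/105).
105 ≡ 1 (mod 4), so quadratic reciprocity gives (103/105) = (105/103). Reduce: 105 ≡ 2 (mod 103). Now have (2/103).
Factor out 2: 2 = 2. Since 103 ≡ 7 (mod 8), (2/103) = +1. Now have (1/103).
(1/103) = 1. Collecting the sign factors: 1.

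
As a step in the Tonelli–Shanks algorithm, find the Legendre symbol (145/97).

Reduce the numerator: 145 ≡ 48 (mod 97), so (145/97) = (48/97).
Factor out 2: 48 = 2^4·3. Since 97 ≡ 1 (mod 8), (2/97) = +1, and (2/97)^4 = +1. Now have (3/97).
97 ≡ 1 (mod 4), so quadratic reciprocity gives (3/97) = (97/3). Reduce: 97 ≡ 1 (mod 3). Now have (1/3).
(1/3) = 1. Collecting the sign factors: 1.

1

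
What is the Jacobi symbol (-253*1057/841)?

By multiplicativity, (-253·1057/841) = (-253/841)·(1057/841).
First factor (-253/841):
Reduce the numerator: -253 ≡ 588 (mod 841), so (-253/841) = (588/841).
Factor out 2: 588 = 2^2·147. Since 841 ≡ 1 (mod 8), (2/841) = +1, and (2/841)^2 = +1. Now have (147/841).
841 ≡ 1 (mod 4), so quadratic reciprocity gives (147/841) = (841/147). Reduce: 841 ≡ 106 (mod 147). Now have (106/147).
Factor out 2: 106 = 2·53. Since 147 ≡ 3 (mod 8), (2/147) = -1. Now have -(53/147).
53 ≡ 1 (mod 4), so quadratic reciprocity gives (53/147) = (147/53). Reduce: 147 ≡ 41 (mod 53). Now have -(41/53).
41 ≡ 1 (mod 4), so quadratic reciprocity gives (41/53) = (53/41). Reduce: 53 ≡ 12 (mod 41). Now have -(12/41).
Factor out 2: 12 = 2^2·3. Since 41 ≡ 1 (mod 8), (2/41) = +1, and (2/41)^2 = +1. Now have -(3/41).
41 ≡ 1 (mod 4), so quadratic reciprocity gives (3/41) = (41/3). Reduce: 41 ≡ 2 (mod 3). Now have -(2/3).
Factor out 2: 2 = 2. Since 3 ≡ 3 (mod 8), (2/3) = -1. Now have (1/3).
(1/3) = 1. Collecting the sign factors: 1.
Second factor (1057/841):
Reduce the numerator: 1057 ≡ 216 (mod 841), so (1057/841) = (216/841).
Factor out 2: 216 = 2^3·27. Since 841 ≡ 1 (mod 8), (2/841) = +1, and (2/841)^3 = +1. Now have (27/841).
841 ≡ 1 (mod 4), so quadratic reciprocity gives (27/841) = (841/27). Reduce: 841 ≡ 4 (mod 27). Now have (4/27).
Factor out 2: 4 = 2^2. Since 27 ≡ 3 (mod 8), (2/27) = -1, and (2/27)^2 = +1. Now have (1/27).
(1/27) = 1. Collecting the sign factors: 1.
Product: (1)·(1) = 1.

1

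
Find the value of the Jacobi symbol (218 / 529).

Factor out 2: 218 = 2·109. Since 529 ≡ 1 (mod 8), (2 / 529) = +1. Now have (109 / 529).
109 ≡ 1 (mod 4), so quadratic reciprocity gives (109 / 529) = (529 / 109). Reduce: 529 ≡ 93 (mod 109). Now have (93 / 109).
93 ≡ 1 (mod 4), so quadratic reciprocity gives (93 / 109) = (109 / 93). Reduce: 109 ≡ 16 (mod 93). Now have (16 / 93).
Factor out 2: 16 = 2^4. Since 93 ≡ 5 (mod 8), (2 / 93) = -1, and (2 / 93)^4 = +1. Now have (1 / 93).
(1 / 93) = 1. Collecting the sign factors: 1.

1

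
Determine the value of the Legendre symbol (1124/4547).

-1

(1124/4547)
  = (281/4547)    [4547 ≡ 3 mod 8 ⇒ (2/4547)^2 = +1]
  = (4547/281)    [QR: 281 ≡ 1 mod 4, sign kept]
  = (51/281)    [4547 ≡ 51 mod 281]
  = (281/51)    [QR: 281 ≡ 1 mod 4, sign kept]
  = (26/51)    [281 ≡ 26 mod 51]
  = -(13/51)    [51 ≡ 3 mod 8 ⇒ (2/51) = -1]
  = -(51/13)    [QR: 13 ≡ 1 mod 4, sign kept]
  = -(12/13)    [51 ≡ 12 mod 13]
  = -(3/13)    [13 ≡ 5 mod 8 ⇒ (2/13)^2 = +1]
  = -(13/3)    [QR: 13 ≡ 1 mod 4, sign kept]
  = -(1/3)    [13 ≡ 1 mod 3]
  = -1    [(1/3) = 1]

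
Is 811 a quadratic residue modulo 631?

yes

Reduce the numerator: 811 ≡ 180 (mod 631), so (811/631) = (180/631).
Factor out 2: 180 = 2^2·45. Since 631 ≡ 7 (mod 8), (2/631) = +1, and (2/631)^2 = +1. Now have (45/631).
45 ≡ 1 (mod 4), so quadratic reciprocity gives (45/631) = (631/45). Reduce: 631 ≡ 1 (mod 45). Now have (1/45).
(1/45) = 1. Collecting the sign factors: 1.
(811/631) = 1, and 631 is prime, so 811 is a quadratic residue mod 631.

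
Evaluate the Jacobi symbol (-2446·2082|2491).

1

By multiplicativity, (-2446·2082|2491) = (-2446|2491)·(2082|2491).
First factor (-2446|2491):
(-2446|2491)
  = -(2446|2491)    [2491 ≡ 3 mod 4 ⇒ (-1|2491) = -1]
  = (1223|2491)    [2491 ≡ 3 mod 8 ⇒ (2|2491) = -1]
  = -(2491|1223)    [QR: both ≡ 3 mod 4, sign flips]
  = -(45|1223)    [2491 ≡ 45 mod 1223]
  = -(1223|45)    [QR: 45 ≡ 1 mod 4, sign kept]
  = -(8|45)    [1223 ≡ 8 mod 45]
  = (1|45)    [45 ≡ 5 mod 8 ⇒ (2|45)^3 = -1]
  = 1    [(1|45) = 1]
Second factor (2082|2491):
(2082|2491)
  = -(1041|2491)    [2491 ≡ 3 mod 8 ⇒ (2|2491) = -1]
  = -(2491|1041)    [QR: 1041 ≡ 1 mod 4, sign kept]
  = -(409|1041)    [2491 ≡ 409 mod 1041]
  = -(1041|409)    [QR: 409 ≡ 1 mod 4, sign kept]
  = -(223|409)    [1041 ≡ 223 mod 409]
  = -(409|223)    [QR: 409 ≡ 1 mod 4, sign kept]
  = -(186|223)    [409 ≡ 186 mod 223]
  = -(93|223)    [223 ≡ 7 mod 8 ⇒ (2|223) = +1]
  = -(223|93)    [QR: 93 ≡ 1 mod 4, sign kept]
  = -(37|93)    [223 ≡ 37 mod 93]
  = -(93|37)    [QR: 37 ≡ 1 mod 4, sign kept]
  = -(19|37)    [93 ≡ 19 mod 37]
  = -(37|19)    [QR: 37 ≡ 1 mod 4, sign kept]
  = -(18|19)    [37 ≡ 18 mod 19]
  = (9|19)    [19 ≡ 3 mod 8 ⇒ (2|19) = -1]
  = (19|9)    [QR: 9 ≡ 1 mod 4, sign kept]
  = (1|9)    [19 ≡ 1 mod 9]
  = 1    [(1|9) = 1]
Product: (1)·(1) = 1.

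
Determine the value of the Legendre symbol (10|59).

-1

(10|59)
  = -(5|59)    [59 ≡ 3 mod 8 ⇒ (2|59) = -1]
  = -(59|5)    [QR: 5 ≡ 1 mod 4, sign kept]
  = -(4|5)    [59 ≡ 4 mod 5]
  = -(1|5)    [5 ≡ 5 mod 8 ⇒ (2|5)^2 = +1]
  = -1    [(1|5) = 1]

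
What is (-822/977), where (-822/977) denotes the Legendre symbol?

-1

Reduce the numerator: -822 ≡ 155 (mod 977), so (-822/977) = (155/977).
977 ≡ 1 (mod 4), so quadratic reciprocity gives (155/977) = (977/155). Reduce: 977 ≡ 47 (mod 155). Now have (47/155).
Both 47 ≡ 3 and 155 ≡ 3 (mod 4), so reciprocity gives (47/155) = -(155/47). Reduce: 155 ≡ 14 (mod 47). Now have -(14/47).
Factor out 2: 14 = 2·7. Since 47 ≡ 7 (mod 8), (2/47) = +1. Now have -(7/47).
Both 7 ≡ 3 and 47 ≡ 3 (mod 4), so reciprocity gives (7/47) = -(47/7). Reduce: 47 ≡ 5 (mod 7). Now have (5/7).
5 ≡ 1 (mod 4), so quadratic reciprocity gives (5/7) = (7/5). Reduce: 7 ≡ 2 (mod 5). Now have (2/5).
Factor out 2: 2 = 2. Since 5 ≡ 5 (mod 8), (2/5) = -1. Now have -(1/5).
(1/5) = 1. Collecting the sign factors: -1.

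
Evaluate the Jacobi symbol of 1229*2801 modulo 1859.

1

By multiplicativity, (1229·2801/1859) = (1229/1859)·(2801/1859).
First factor (1229/1859):
(1229/1859)
  = (1859/1229)    [QR: 1229 ≡ 1 mod 4, sign kept]
  = (630/1229)    [1859 ≡ 630 mod 1229]
  = -(315/1229)    [1229 ≡ 5 mod 8 ⇒ (2/1229) = -1]
  = -(1229/315)    [QR: 1229 ≡ 1 mod 4, sign kept]
  = -(284/315)    [1229 ≡ 284 mod 315]
  = -(71/315)    [315 ≡ 3 mod 8 ⇒ (2/315)^2 = +1]
  = (315/71)    [QR: both ≡ 3 mod 4, sign flips]
  = (31/71)    [315 ≡ 31 mod 71]
  = -(71/31)    [QR: both ≡ 3 mod 4, sign flips]
  = -(9/31)    [71 ≡ 9 mod 31]
  = -(31/9)    [QR: 9 ≡ 1 mod 4, sign kept]
  = -(4/9)    [31 ≡ 4 mod 9]
  = -(1/9)    [9 ≡ 1 mod 8 ⇒ (2/9)^2 = +1]
  = -1    [(1/9) = 1]
Second factor (2801/1859):
(2801/1859)
  = (942/1859)    [2801 ≡ 942 mod 1859]
  = -(471/1859)    [1859 ≡ 3 mod 8 ⇒ (2/1859) = -1]
  = (1859/471)    [QR: both ≡ 3 mod 4, sign flips]
  = (446/471)    [1859 ≡ 446 mod 471]
  = (223/471)    [471 ≡ 7 mod 8 ⇒ (2/471) = +1]
  = -(471/223)    [QR: both ≡ 3 mod 4, sign flips]
  = -(25/223)    [471 ≡ 25 mod 223]
  = -(223/25)    [QR: 25 ≡ 1 mod 4, sign kept]
  = -(23/25)    [223 ≡ 23 mod 25]
  = -(25/23)    [QR: 25 ≡ 1 mod 4, sign kept]
  = -(2/23)    [25 ≡ 2 mod 23]
  = -(1/23)    [23 ≡ 7 mod 8 ⇒ (2/23) = +1]
  = -1    [(1/23) = 1]
Product: (-1)·(-1) = 1.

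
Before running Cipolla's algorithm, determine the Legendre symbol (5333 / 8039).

(5333 / 8039)
  = (8039 / 5333)    [QR: 5333 ≡ 1 mod 4, sign kept]
  = (2706 / 5333)    [8039 ≡ 2706 mod 5333]
  = -(1353 / 5333)    [5333 ≡ 5 mod 8 ⇒ (2 / 5333) = -1]
  = -(5333 / 1353)    [QR: 1353 ≡ 1 mod 4, sign kept]
  = -(1274 / 1353)    [5333 ≡ 1274 mod 1353]
  = -(637 / 1353)    [1353 ≡ 1 mod 8 ⇒ (2 / 1353) = +1]
  = -(1353 / 637)    [QR: 637 ≡ 1 mod 4, sign kept]
  = -(79 / 637)    [1353 ≡ 79 mod 637]
  = -(637 / 79)    [QR: 637 ≡ 1 mod 4, sign kept]
  = -(5 / 79)    [637 ≡ 5 mod 79]
  = -(79 / 5)    [QR: 5 ≡ 1 mod 4, sign kept]
  = -(4 / 5)    [79 ≡ 4 mod 5]
  = -(1 / 5)    [5 ≡ 5 mod 8 ⇒ (2 / 5)^2 = +1]
  = -1    [(1 / 5) = 1]

-1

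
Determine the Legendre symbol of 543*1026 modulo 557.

By multiplicativity, (543·1026/557) = (543/557)·(1026/557).
First factor (543/557):
(543/557)
  = (557/543)    [QR: 557 ≡ 1 mod 4, sign kept]
  = (14/543)    [557 ≡ 14 mod 543]
  = (7/543)    [543 ≡ 7 mod 8 ⇒ (2/543) = +1]
  = -(543/7)    [QR: both ≡ 3 mod 4, sign flips]
  = -(4/7)    [543 ≡ 4 mod 7]
  = -(1/7)    [7 ≡ 7 mod 8 ⇒ (2/7)^2 = +1]
  = -1    [(1/7) = 1]
Second factor (1026/557):
(1026/557)
  = (469/557)    [1026 ≡ 469 mod 557]
  = (557/469)    [QR: 469 ≡ 1 mod 4, sign kept]
  = (88/469)    [557 ≡ 88 mod 469]
  = -(11/469)    [469 ≡ 5 mod 8 ⇒ (2/469)^3 = -1]
  = -(469/11)    [QR: 469 ≡ 1 mod 4, sign kept]
  = -(7/11)    [469 ≡ 7 mod 11]
  = (11/7)    [QR: both ≡ 3 mod 4, sign flips]
  = (4/7)    [11 ≡ 4 mod 7]
  = (1/7)    [7 ≡ 7 mod 8 ⇒ (2/7)^2 = +1]
  = 1    [(1/7) = 1]
Product: (-1)·(1) = -1.

-1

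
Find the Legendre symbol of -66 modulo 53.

(-66/53)
  = (40/53)    [-66 ≡ 40 mod 53]
  = -(5/53)    [53 ≡ 5 mod 8 ⇒ (2/53)^3 = -1]
  = -(53/5)    [QR: 5 ≡ 1 mod 4, sign kept]
  = -(3/5)    [53 ≡ 3 mod 5]
  = -(5/3)    [QR: 5 ≡ 1 mod 4, sign kept]
  = -(2/3)    [5 ≡ 2 mod 3]
  = (1/3)    [3 ≡ 3 mod 8 ⇒ (2/3) = -1]
  = 1    [(1/3) = 1]

1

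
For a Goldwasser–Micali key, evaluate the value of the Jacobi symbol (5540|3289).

(5540|3289)
  = (2251|3289)    [5540 ≡ 2251 mod 3289]
  = (3289|2251)    [QR: 3289 ≡ 1 mod 4, sign kept]
  = (1038|2251)    [3289 ≡ 1038 mod 2251]
  = -(519|2251)    [2251 ≡ 3 mod 8 ⇒ (2|2251) = -1]
  = (2251|519)    [QR: both ≡ 3 mod 4, sign flips]
  = (175|519)    [2251 ≡ 175 mod 519]
  = -(519|175)    [QR: both ≡ 3 mod 4, sign flips]
  = -(169|175)    [519 ≡ 169 mod 175]
  = -(175|169)    [QR: 169 ≡ 1 mod 4, sign kept]
  = -(6|169)    [175 ≡ 6 mod 169]
  = -(3|169)    [169 ≡ 1 mod 8 ⇒ (2|169) = +1]
  = -(169|3)    [QR: 169 ≡ 1 mod 4, sign kept]
  = -(1|3)    [169 ≡ 1 mod 3]
  = -1    [(1|3) = 1]

-1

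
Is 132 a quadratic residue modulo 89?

no

(132|89)
  = (43|89)    [132 ≡ 43 mod 89]
  = (89|43)    [QR: 89 ≡ 1 mod 4, sign kept]
  = (3|43)    [89 ≡ 3 mod 43]
  = -(43|3)    [QR: both ≡ 3 mod 4, sign flips]
  = -(1|3)    [43 ≡ 1 mod 3]
  = -1    [(1|3) = 1]
The Legendre symbol is -1, so x^2 ≡ 132 (mod 89) has no solution.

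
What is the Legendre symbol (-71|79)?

1

(-71|79)
  = -(71|79)    [79 ≡ 3 mod 4 ⇒ (-1|79) = -1]
  = (79|71)    [QR: both ≡ 3 mod 4, sign flips]
  = (8|71)    [79 ≡ 8 mod 71]
  = (1|71)    [71 ≡ 7 mod 8 ⇒ (2|71)^3 = +1]
  = 1    [(1|71) = 1]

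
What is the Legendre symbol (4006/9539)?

-1

(4006/9539)
  = -(2003/9539)    [9539 ≡ 3 mod 8 ⇒ (2/9539) = -1]
  = (9539/2003)    [QR: both ≡ 3 mod 4, sign flips]
  = (1527/2003)    [9539 ≡ 1527 mod 2003]
  = -(2003/1527)    [QR: both ≡ 3 mod 4, sign flips]
  = -(476/1527)    [2003 ≡ 476 mod 1527]
  = -(119/1527)    [1527 ≡ 7 mod 8 ⇒ (2/1527)^2 = +1]
  = (1527/119)    [QR: both ≡ 3 mod 4, sign flips]
  = (99/119)    [1527 ≡ 99 mod 119]
  = -(119/99)    [QR: both ≡ 3 mod 4, sign flips]
  = -(20/99)    [119 ≡ 20 mod 99]
  = -(5/99)    [99 ≡ 3 mod 8 ⇒ (2/99)^2 = +1]
  = -(99/5)    [QR: 5 ≡ 1 mod 4, sign kept]
  = -(4/5)    [99 ≡ 4 mod 5]
  = -(1/5)    [5 ≡ 5 mod 8 ⇒ (2/5)^2 = +1]
  = -1    [(1/5) = 1]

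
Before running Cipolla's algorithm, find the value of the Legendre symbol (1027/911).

(1027/911)
  = (116/911)    [1027 ≡ 116 mod 911]
  = (29/911)    [911 ≡ 7 mod 8 ⇒ (2/911)^2 = +1]
  = (911/29)    [QR: 29 ≡ 1 mod 4, sign kept]
  = (12/29)    [911 ≡ 12 mod 29]
  = (3/29)    [29 ≡ 5 mod 8 ⇒ (2/29)^2 = +1]
  = (29/3)    [QR: 29 ≡ 1 mod 4, sign kept]
  = (2/3)    [29 ≡ 2 mod 3]
  = -(1/3)    [3 ≡ 3 mod 8 ⇒ (2/3) = -1]
  = -1    [(1/3) = 1]

-1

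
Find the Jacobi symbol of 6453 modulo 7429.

(6453/7429)
  = (7429/6453)    [QR: 6453 ≡ 1 mod 4, sign kept]
  = (976/6453)    [7429 ≡ 976 mod 6453]
  = (61/6453)    [6453 ≡ 5 mod 8 ⇒ (2/6453)^4 = +1]
  = (6453/61)    [QR: 61 ≡ 1 mod 4, sign kept]
  = (48/61)    [6453 ≡ 48 mod 61]
  = (3/61)    [61 ≡ 5 mod 8 ⇒ (2/61)^4 = +1]
  = (61/3)    [QR: 61 ≡ 1 mod 4, sign kept]
  = (1/3)    [61 ≡ 1 mod 3]
  = 1    [(1/3) = 1]

1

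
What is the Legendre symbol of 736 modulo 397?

-1

Reduce the numerator: 736 ≡ 339 (mod 397), so (736|397) = (339|397).
397 ≡ 1 (mod 4), so quadratic reciprocity gives (339|397) = (397|339). Reduce: 397 ≡ 58 (mod 339). Now have (58|339).
Factor out 2: 58 = 2·29. Since 339 ≡ 3 (mod 8), (2|339) = -1. Now have -(29|339).
29 ≡ 1 (mod 4), so quadratic reciprocity gives (29|339) = (339|29). Reduce: 339 ≡ 20 (mod 29). Now have -(20|29).
Factor out 2: 20 = 2^2·5. Since 29 ≡ 5 (mod 8), (2|29) = -1, and (2|29)^2 = +1. Now have -(5|29).
5 ≡ 1 (mod 4), so quadratic reciprocity gives (5|29) = (29|5). Reduce: 29 ≡ 4 (mod 5). Now have -(4|5).
Factor out 2: 4 = 2^2. Since 5 ≡ 5 (mod 8), (2|5) = -1, and (2|5)^2 = +1. Now have -(1|5).
(1|5) = 1. Collecting the sign factors: -1.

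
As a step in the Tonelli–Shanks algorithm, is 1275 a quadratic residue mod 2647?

(1275/2647)
  = -(2647/1275)    [QR: both ≡ 3 mod 4, sign flips]
  = -(97/1275)    [2647 ≡ 97 mod 1275]
  = -(1275/97)    [QR: 97 ≡ 1 mod 4, sign kept]
  = -(14/97)    [1275 ≡ 14 mod 97]
  = -(7/97)    [97 ≡ 1 mod 8 ⇒ (2/97) = +1]
  = -(97/7)    [QR: 97 ≡ 1 mod 4, sign kept]
  = -(6/7)    [97 ≡ 6 mod 7]
  = -(3/7)    [7 ≡ 7 mod 8 ⇒ (2/7) = +1]
  = (7/3)    [QR: both ≡ 3 mod 4, sign flips]
  = (1/3)    [7 ≡ 1 mod 3]
  = 1    [(1/3) = 1]
The Legendre symbol is 1, so x^2 ≡ 1275 (mod 2647) has solution.

yes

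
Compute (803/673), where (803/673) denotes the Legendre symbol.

-1

(803/673)
  = (130/673)    [803 ≡ 130 mod 673]
  = (65/673)    [673 ≡ 1 mod 8 ⇒ (2/673) = +1]
  = (673/65)    [QR: 65 ≡ 1 mod 4, sign kept]
  = (23/65)    [673 ≡ 23 mod 65]
  = (65/23)    [QR: 65 ≡ 1 mod 4, sign kept]
  = (19/23)    [65 ≡ 19 mod 23]
  = -(23/19)    [QR: both ≡ 3 mod 4, sign flips]
  = -(4/19)    [23 ≡ 4 mod 19]
  = -(1/19)    [19 ≡ 3 mod 8 ⇒ (2/19)^2 = +1]
  = -1    [(1/19) = 1]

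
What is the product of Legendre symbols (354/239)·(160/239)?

-1

By multiplicativity, (354·160/239) = (354/239)·(160/239).
First factor (354/239):
Reduce the numerator: 354 ≡ 115 (mod 239), so (354/239) = (115/239).
Both 115 ≡ 3 and 239 ≡ 3 (mod 4), so reciprocity gives (115/239) = -(239/115). Reduce: 239 ≡ 9 (mod 115). Now have -(9/115).
9 ≡ 1 (mod 4), so quadratic reciprocity gives (9/115) = (115/9). Reduce: 115 ≡ 7 (mod 9). Now have -(7/9).
9 ≡ 1 (mod 4), so quadratic reciprocity gives (7/9) = (9/7). Reduce: 9 ≡ 2 (mod 7). Now have -(2/7).
Factor out 2: 2 = 2. Since 7 ≡ 7 (mod 8), (2/7) = +1. Now have -(1/7).
(1/7) = 1. Collecting the sign factors: -1.
Second factor (160/239):
Factor out 2: 160 = 2^5·5. Since 239 ≡ 7 (mod 8), (2/239) = +1, and (2/239)^5 = +1. Now have (5/239).
5 ≡ 1 (mod 4), so quadratic reciprocity gives (5/239) = (239/5). Reduce: 239 ≡ 4 (mod 5). Now have (4/5).
Factor out 2: 4 = 2^2. Since 5 ≡ 5 (mod 8), (2/5) = -1, and (2/5)^2 = +1. Now have (1/5).
(1/5) = 1. Collecting the sign factors: 1.
Product: (-1)·(1) = -1.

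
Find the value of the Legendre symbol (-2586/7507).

Pull out -1: (-2586/7507) = (-1/7507)·(2586/7507). Since 7507 ≡ 3 (mod 4), (-1/7507) = -1. Now have -(2586/7507).
Factor out 2: 2586 = 2·1293. Since 7507 ≡ 3 (mod 8), (2/7507) = -1. Now have (1293/7507).
1293 ≡ 1 (mod 4), so quadratic reciprocity gives (1293/7507) = (7507/1293). Reduce: 7507 ≡ 1042 (mod 1293). Now have (1042/1293).
Factor out 2: 1042 = 2·521. Since 1293 ≡ 5 (mod 8), (2/1293) = -1. Now have -(521/1293).
521 ≡ 1 (mod 4), so quadratic reciprocity gives (521/1293) = (1293/521). Reduce: 1293 ≡ 251 (mod 521). Now have -(251/521).
521 ≡ 1 (mod 4), so quadratic reciprocity gives (251/521) = (521/251). Reduce: 521 ≡ 19 (mod 251). Now have -(19/251).
Both 19 ≡ 3 and 251 ≡ 3 (mod 4), so reciprocity gives (19/251) = -(251/19). Reduce: 251 ≡ 4 (mod 19). Now have (4/19).
Factor out 2: 4 = 2^2. Since 19 ≡ 3 (mod 8), (2/19) = -1, and (2/19)^2 = +1. Now have (1/19).
(1/19) = 1. Collecting the sign factors: 1.

1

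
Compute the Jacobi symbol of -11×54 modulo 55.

By multiplicativity, (-11·54 / 55) = (-11 / 55)·(54 / 55).
First factor (-11 / 55):
(-11 / 55)
  = (44 / 55)    [-11 ≡ 44 mod 55]
  = (11 / 55)    [55 ≡ 7 mod 8 ⇒ (2 / 55)^2 = +1]
  = -(55 / 11)    [QR: both ≡ 3 mod 4, sign flips]
  = -(0 / 11)    [55 ≡ 0 mod 11]
  = 0    [numerator 0, gcd > 1]
Second factor (54 / 55):
(54 / 55)
  = (27 / 55)    [55 ≡ 7 mod 8 ⇒ (2 / 55) = +1]
  = -(55 / 27)    [QR: both ≡ 3 mod 4, sign flips]
  = -(1 / 27)    [55 ≡ 1 mod 27]
  = -1    [(1 / 27) = 1]
Product: (0)·(-1) = 0.

0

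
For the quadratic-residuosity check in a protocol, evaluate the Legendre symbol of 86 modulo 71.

(86/71)
  = (15/71)    [86 ≡ 15 mod 71]
  = -(71/15)    [QR: both ≡ 3 mod 4, sign flips]
  = -(11/15)    [71 ≡ 11 mod 15]
  = (15/11)    [QR: both ≡ 3 mod 4, sign flips]
  = (4/11)    [15 ≡ 4 mod 11]
  = (1/11)    [11 ≡ 3 mod 8 ⇒ (2/11)^2 = +1]
  = 1    [(1/11) = 1]

1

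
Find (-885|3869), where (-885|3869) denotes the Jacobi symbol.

Reduce the numerator: -885 ≡ 2984 (mod 3869), so (-885|3869) = (2984|3869).
Factor out 2: 2984 = 2^3·373. Since 3869 ≡ 5 (mod 8), (2|3869) = -1, and (2|3869)^3 = -1. Now have -(373|3869).
373 ≡ 1 (mod 4), so quadratic reciprocity gives (373|3869) = (3869|373). Reduce: 3869 ≡ 139 (mod 373). Now have -(139|373).
373 ≡ 1 (mod 4), so quadratic reciprocity gives (139|373) = (373|139). Reduce: 373 ≡ 95 (mod 139). Now have -(95|139).
Both 95 ≡ 3 and 139 ≡ 3 (mod 4), so reciprocity gives (95|139) = -(139|95). Reduce: 139 ≡ 44 (mod 95). Now have (44|95).
Factor out 2: 44 = 2^2·11. Since 95 ≡ 7 (mod 8), (2|95) = +1, and (2|95)^2 = +1. Now have (11|95).
Both 11 ≡ 3 and 95 ≡ 3 (mod 4), so reciprocity gives (11|95) = -(95|11). Reduce: 95 ≡ 7 (mod 11). Now have -(7|11).
Both 7 ≡ 3 and 11 ≡ 3 (mod 4), so reciprocity gives (7|11) = -(11|7). Reduce: 11 ≡ 4 (mod 7). Now have (4|7).
Factor out 2: 4 = 2^2. Since 7 ≡ 7 (mod 8), (2|7) = +1, and (2|7)^2 = +1. Now have (1|7).
(1|7) = 1. Collecting the sign factors: 1.

1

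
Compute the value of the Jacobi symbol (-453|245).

(-453|245)
  = (37|245)    [-453 ≡ 37 mod 245]
  = (245|37)    [QR: 37 ≡ 1 mod 4, sign kept]
  = (23|37)    [245 ≡ 23 mod 37]
  = (37|23)    [QR: 37 ≡ 1 mod 4, sign kept]
  = (14|23)    [37 ≡ 14 mod 23]
  = (7|23)    [23 ≡ 7 mod 8 ⇒ (2|23) = +1]
  = -(23|7)    [QR: both ≡ 3 mod 4, sign flips]
  = -(2|7)    [23 ≡ 2 mod 7]
  = -(1|7)    [7 ≡ 7 mod 8 ⇒ (2|7) = +1]
  = -1    [(1|7) = 1]

-1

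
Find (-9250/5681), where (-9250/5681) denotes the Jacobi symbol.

-1

(-9250/5681)
  = (2112/5681)    [-9250 ≡ 2112 mod 5681]
  = (33/5681)    [5681 ≡ 1 mod 8 ⇒ (2/5681)^6 = +1]
  = (5681/33)    [QR: 33 ≡ 1 mod 4, sign kept]
  = (5/33)    [5681 ≡ 5 mod 33]
  = (33/5)    [QR: 5 ≡ 1 mod 4, sign kept]
  = (3/5)    [33 ≡ 3 mod 5]
  = (5/3)    [QR: 5 ≡ 1 mod 4, sign kept]
  = (2/3)    [5 ≡ 2 mod 3]
  = -(1/3)    [3 ≡ 3 mod 8 ⇒ (2/3) = -1]
  = -1    [(1/3) = 1]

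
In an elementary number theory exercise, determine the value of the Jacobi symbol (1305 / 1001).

-1

(1305 / 1001)
  = (304 / 1001)    [1305 ≡ 304 mod 1001]
  = (19 / 1001)    [1001 ≡ 1 mod 8 ⇒ (2 / 1001)^4 = +1]
  = (1001 / 19)    [QR: 1001 ≡ 1 mod 4, sign kept]
  = (13 / 19)    [1001 ≡ 13 mod 19]
  = (19 / 13)    [QR: 13 ≡ 1 mod 4, sign kept]
  = (6 / 13)    [19 ≡ 6 mod 13]
  = -(3 / 13)    [13 ≡ 5 mod 8 ⇒ (2 / 13) = -1]
  = -(13 / 3)    [QR: 13 ≡ 1 mod 4, sign kept]
  = -(1 / 3)    [13 ≡ 1 mod 3]
  = -1    [(1 / 3) = 1]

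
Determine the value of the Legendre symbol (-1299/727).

(-1299/727)
  = (155/727)    [-1299 ≡ 155 mod 727]
  = -(727/155)    [QR: both ≡ 3 mod 4, sign flips]
  = -(107/155)    [727 ≡ 107 mod 155]
  = (155/107)    [QR: both ≡ 3 mod 4, sign flips]
  = (48/107)    [155 ≡ 48 mod 107]
  = (3/107)    [107 ≡ 3 mod 8 ⇒ (2/107)^4 = +1]
  = -(107/3)    [QR: both ≡ 3 mod 4, sign flips]
  = -(2/3)    [107 ≡ 2 mod 3]
  = (1/3)    [3 ≡ 3 mod 8 ⇒ (2/3) = -1]
  = 1    [(1/3) = 1]

1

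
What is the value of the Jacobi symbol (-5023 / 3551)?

Reduce the numerator: -5023 ≡ 2079 (mod 3551), so (-5023 / 3551) = (2079 / 3551).
Both 2079 ≡ 3 and 3551 ≡ 3 (mod 4), so reciprocity gives (2079 / 3551) = -(3551 / 2079). Reduce: 3551 ≡ 1472 (mod 2079). Now have -(1472 / 2079).
Factor out 2: 1472 = 2^6·23. Since 2079 ≡ 7 (mod 8), (2 / 2079) = +1, and (2 / 2079)^6 = +1. Now have -(23 / 2079).
Both 23 ≡ 3 and 2079 ≡ 3 (mod 4), so reciprocity gives (23 / 2079) = -(2079 / 23). Reduce: 2079 ≡ 9 (mod 23). Now have (9 / 23).
9 ≡ 1 (mod 4), so quadratic reciprocity gives (9 / 23) = (23 / 9). Reduce: 23 ≡ 5 (mod 9). Now have (5 / 9).
5 ≡ 1 (mod 4), so quadratic reciprocity gives (5 / 9) = (9 / 5). Reduce: 9 ≡ 4 (mod 5). Now have (4 / 5).
Factor out 2: 4 = 2^2. Since 5 ≡ 5 (mod 8), (2 / 5) = -1, and (2 / 5)^2 = +1. Now have (1 / 5).
(1 / 5) = 1. Collecting the sign factors: 1.

1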